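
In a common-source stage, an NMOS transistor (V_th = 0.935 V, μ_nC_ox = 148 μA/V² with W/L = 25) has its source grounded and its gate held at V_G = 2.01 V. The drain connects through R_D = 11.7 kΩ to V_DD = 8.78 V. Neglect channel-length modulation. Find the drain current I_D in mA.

V_GS = V_G = 2.01 V, so V_ov = 2.01 − 0.935 = 1.07 V.
k_n = μ_nC_ox · (W/L) = 3.7 mA/V².
Assume saturation: I_D = ½ k_n V_ov² = 0.5 × 3.7 × 1.07² = 2.14 mA, giving V_DS = V_DD − I_D R_D = 8.78 − 2.14 × 11.7 = -16.2 V.
But -16.2 V < V_ov = 1.07 V, so the device is actually in triode.
In triode I_D = k_n[V_ov V_DS − ½ V_DS²] and I_D = (V_DD − V_DS)/R_D. Equating: 21.6 V_DS² − 47.54 V_DS + 8.78 = 0, giving V_DS = 0.204 V (the root below V_ov).
I_D = (8.78 − 0.204) / 11.7 = 0.733 mA.

I_D = 0.733 mA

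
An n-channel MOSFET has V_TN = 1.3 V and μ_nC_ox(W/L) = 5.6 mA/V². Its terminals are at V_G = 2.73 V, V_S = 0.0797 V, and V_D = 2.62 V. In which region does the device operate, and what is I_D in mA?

Saturation; I_D = 5.11 mA

V_GS = V_G − V_S = 2.73 − 0.0797 = 2.65 V; V_DS = V_D − V_S = 2.62 − 0.0797 = 2.54 V.
V_ov = V_GS − V_TN = 2.65 − 1.3 = 1.35 V.
Since V_DS = 2.54 V ≥ V_ov = 1.35 V, the device is in saturation.
I_D = ½ k_n V_ov² = 0.5 × 5.6 × 1.35² = 5.11 mA.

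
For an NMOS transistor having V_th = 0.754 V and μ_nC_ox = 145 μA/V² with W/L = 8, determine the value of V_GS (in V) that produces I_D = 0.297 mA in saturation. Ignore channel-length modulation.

k_n = μ_nC_ox · (W/L) = 1.16 mA/V².
In saturation I_D = ½ k_n (V_GS − V_th)², so V_GS − V_th = √(2 I_D / k_n) = √(2 × 0.297 / 1.16) = 0.716 V.
V_GS = 0.754 + 0.716 = 1.47 V.

V_GS = 1.47 V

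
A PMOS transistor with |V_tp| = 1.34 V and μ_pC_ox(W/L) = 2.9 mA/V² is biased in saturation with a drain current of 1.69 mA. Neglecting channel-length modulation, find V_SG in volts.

In saturation I_D = ½ k_p (V_SG − |V_tp|)², so V_SG − |V_tp| = √(2 I_D / k_p) = √(2 × 1.69 / 2.9) = 1.08 V.
V_SG = 1.34 + 1.08 = 2.42 V.

V_SG = 2.42 V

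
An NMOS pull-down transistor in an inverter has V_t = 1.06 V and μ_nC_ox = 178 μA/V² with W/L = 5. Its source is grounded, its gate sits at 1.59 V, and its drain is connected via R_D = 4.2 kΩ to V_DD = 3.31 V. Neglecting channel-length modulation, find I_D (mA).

I_D = 0.125 mA

V_GS = V_G = 1.59 V, so V_ov = 1.59 − 1.06 = 0.53 V.
k_n = μ_nC_ox · (W/L) = 0.89 mA/V².
Assume saturation: I_D = ½ k_n V_ov² = 0.5 × 0.89 × 0.53² = 0.125 mA, giving V_DS = V_DD − I_D R_D = 3.31 − 0.125 × 4.2 = 2.78 V.
V_DS = 2.78 V ≥ V_ov = 0.53 V, confirming saturation.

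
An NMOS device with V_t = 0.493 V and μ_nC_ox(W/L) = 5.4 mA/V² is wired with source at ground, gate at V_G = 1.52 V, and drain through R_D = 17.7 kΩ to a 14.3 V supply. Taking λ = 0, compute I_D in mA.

I_D = 0.799 mA

V_GS = V_G = 1.52 V, so V_ov = 1.52 − 0.493 = 1.03 V.
Assume saturation: I_D = ½ k_n V_ov² = 0.5 × 5.4 × 1.03² = 2.85 mA, giving V_DS = V_DD − I_D R_D = 14.3 − 2.85 × 17.7 = -36.1 V.
But -36.1 V < V_ov = 1.03 V, so the device is actually in triode.
In triode I_D = k_n[V_ov V_DS − ½ V_DS²] and I_D = (V_DD − V_DS)/R_D. Equating: 47.8 V_DS² − 99.16 V_DS + 14.3 = 0, giving V_DS = 0.156 V (the root below V_ov).
I_D = (14.3 − 0.156) / 17.7 = 0.799 mA.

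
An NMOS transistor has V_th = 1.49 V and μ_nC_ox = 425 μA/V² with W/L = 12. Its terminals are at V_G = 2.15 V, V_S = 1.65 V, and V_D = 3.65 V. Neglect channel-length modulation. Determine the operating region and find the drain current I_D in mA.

V_GS = V_G − V_S = 2.15 − 1.65 = 0.5 V; V_DS = V_D − V_S = 3.65 − 1.65 = 2 V.
V_GS = 0.5 V < V_th = 1.49 V, so the transistor is in cutoff.

Cutoff; I_D = 0 mA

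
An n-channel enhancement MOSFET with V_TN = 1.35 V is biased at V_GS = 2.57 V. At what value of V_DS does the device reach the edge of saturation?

V_DS,sat = 1.22 V

The boundary between triode and saturation is V_DS = V_GS − V_TN = V_ov.
V_ov = 2.57 − 1.35 = 1.22 V.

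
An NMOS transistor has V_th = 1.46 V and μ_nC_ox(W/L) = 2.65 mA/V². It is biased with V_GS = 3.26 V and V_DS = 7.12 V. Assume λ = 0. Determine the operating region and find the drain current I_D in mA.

V_ov = V_GS − V_th = 3.26 − 1.46 = 1.8 V.
Since V_DS = 7.12 V ≥ V_ov = 1.8 V, the device is in saturation.
I_D = ½ k_n V_ov² = 0.5 × 2.65 × 1.8² = 4.29 mA.

Saturation; I_D = 4.29 mA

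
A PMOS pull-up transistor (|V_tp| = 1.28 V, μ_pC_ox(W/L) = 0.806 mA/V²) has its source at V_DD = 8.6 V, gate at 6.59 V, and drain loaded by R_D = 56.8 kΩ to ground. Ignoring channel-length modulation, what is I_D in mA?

I_D = 0.146 mA

V_SG = V_DD − V_G = 8.6 − 6.59 = 2.01 V, so V_ov = 2.01 − 1.28 = 0.73 V.
Assume saturation: I_D = ½ k_p V_ov² = 0.5 × 0.806 × 0.73² = 0.215 mA, giving V_SD = V_DD − I_D R_D = 8.6 − 0.215 × 56.8 = -3.6 V.
But -3.6 V < V_ov = 0.73 V, so the device is actually in triode.
In triode I_D = k_p[V_ov V_SD − ½ V_SD²] and I_D = (V_DD − V_SD)/R_D. Equating: 22.9 V_SD² − 34.42 V_SD + 8.6 = 0, giving V_SD = 0.316 V (the root below V_ov).
I_D = (8.6 − 0.316) / 56.8 = 0.146 mA.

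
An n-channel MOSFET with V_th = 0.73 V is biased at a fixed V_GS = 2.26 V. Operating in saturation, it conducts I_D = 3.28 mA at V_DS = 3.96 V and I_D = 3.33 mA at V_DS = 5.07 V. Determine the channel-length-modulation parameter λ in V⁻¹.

With V_GS fixed, I_D ∝ (1 + λ V_DS) in saturation, so I_D2/I_D1 = (1 + λ V_DS2)/(1 + λ V_DS1).
3.33/3.28 = 1.015 = (1 + 5.07 λ)/(1 + 3.96 λ).
Solving: λ (I_D1 V_DS2 − I_D2 V_DS1) = I_D2 − I_D1, so λ = (3.33 − 3.28) / (3.28 × 5.07 − 3.33 × 3.96) = 0.05 / 3.44 = 0.0145 V⁻¹.

λ = 0.0145 V⁻¹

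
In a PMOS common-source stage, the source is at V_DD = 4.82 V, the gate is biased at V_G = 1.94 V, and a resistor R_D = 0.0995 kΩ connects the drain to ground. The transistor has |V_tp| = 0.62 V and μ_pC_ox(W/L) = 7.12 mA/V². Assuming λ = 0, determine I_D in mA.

V_SG = V_DD − V_G = 4.82 − 1.94 = 2.88 V, so V_ov = 2.88 − 0.62 = 2.26 V.
Assume saturation: I_D = ½ k_p V_ov² = 0.5 × 7.12 × 2.26² = 18.2 mA, giving V_SD = V_DD − I_D R_D = 4.82 − 18.2 × 0.0995 = 3.01 V.
V_SD = 3.01 V ≥ V_ov = 2.26 V, confirming saturation.

I_D = 18.2 mA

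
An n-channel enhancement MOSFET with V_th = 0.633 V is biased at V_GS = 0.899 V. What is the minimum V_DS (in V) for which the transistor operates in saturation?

The boundary between triode and saturation is V_DS = V_GS − V_th = V_ov.
V_ov = 0.899 − 0.633 = 0.266 V.

V_DS,sat = 0.266 V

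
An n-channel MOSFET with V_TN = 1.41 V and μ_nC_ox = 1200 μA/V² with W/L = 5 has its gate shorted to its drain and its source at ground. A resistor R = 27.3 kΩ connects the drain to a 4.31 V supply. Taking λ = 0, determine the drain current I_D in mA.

With gate tied to drain, V_GS = V_DS ≥ V_GS − V_TN, so the device is in saturation.
k_n = μ_nC_ox · (W/L) = 6 mA/V².
KCL at the drain: ½ k_n (V_GS − V_TN)² = (V_DD − V_GS)/R.
Let x = V_GS − 1.41. Then 81.9 x² + x − 2.9 = 0, giving x = 0.182 V (positive root), so V_GS = 1.59 V.
I_D = (V_DD − V_GS)/R = (4.31 − 1.59) / 27.3 = 0.0996 mA.

I_D = 0.0996 mA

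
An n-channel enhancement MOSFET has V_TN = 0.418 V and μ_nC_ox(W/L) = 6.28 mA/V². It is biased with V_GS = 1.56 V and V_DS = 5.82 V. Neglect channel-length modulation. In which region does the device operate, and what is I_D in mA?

V_ov = V_GS − V_TN = 1.56 − 0.418 = 1.14 V.
Since V_DS = 5.82 V ≥ V_ov = 1.14 V, the device is in saturation.
I_D = ½ k_n V_ov² = 0.5 × 6.28 × 1.14² = 4.1 mA.

Saturation; I_D = 4.10 mA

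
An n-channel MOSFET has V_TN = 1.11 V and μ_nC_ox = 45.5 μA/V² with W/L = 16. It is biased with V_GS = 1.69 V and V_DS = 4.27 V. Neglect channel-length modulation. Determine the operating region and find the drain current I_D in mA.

k_n = μ_nC_ox · (W/L) = 0.728 mA/V².
V_ov = V_GS − V_TN = 1.69 − 1.11 = 0.58 V.
Since V_DS = 4.27 V ≥ V_ov = 0.58 V, the device is in saturation.
I_D = ½ k_n V_ov² = 0.5 × 0.728 × 0.58² = 0.122 mA.

Saturation; I_D = 0.122 mA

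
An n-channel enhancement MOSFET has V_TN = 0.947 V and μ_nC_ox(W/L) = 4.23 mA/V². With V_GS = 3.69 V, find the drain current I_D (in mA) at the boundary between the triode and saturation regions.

I_D = 15.9 mA

At the boundary V_DS = V_ov = V_GS − V_TN = 3.69 − 0.947 = 2.74 V.
I_D = ½ k_n V_ov² = 0.5 × 4.23 × 2.74² = 15.9 mA.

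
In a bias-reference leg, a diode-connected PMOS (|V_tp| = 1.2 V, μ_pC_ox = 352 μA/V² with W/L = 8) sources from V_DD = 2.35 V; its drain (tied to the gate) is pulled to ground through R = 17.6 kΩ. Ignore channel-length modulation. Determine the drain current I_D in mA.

With gate tied to drain, V_SG = V_SD ≥ V_SG − |V_tp|, so the device is in saturation.
k_p = μ_pC_ox · (W/L) = 2.816 mA/V².
KCL at the drain: ½ k_p (V_SG − |V_tp|)² = (V_DD − V_SG)/R.
Let x = V_SG − 1.2. Then 24.8 x² + x − 1.15 = 0, giving x = 0.196 V (positive root), so V_SG = 1.4 V.
I_D = (V_DD − V_SG)/R = (2.35 − 1.4) / 17.6 = 0.0542 mA.

I_D = 0.0542 mA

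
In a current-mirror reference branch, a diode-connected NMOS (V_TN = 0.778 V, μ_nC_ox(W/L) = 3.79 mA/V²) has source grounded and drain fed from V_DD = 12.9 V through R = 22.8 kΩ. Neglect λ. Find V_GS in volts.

V_GS = 1.30 V

With gate tied to drain, V_GS = V_DS ≥ V_GS − V_TN, so the device is in saturation.
KCL at the drain: ½ k_n (V_GS − V_TN)² = (V_DD − V_GS)/R.
Let x = V_GS − 0.778. Then 43.2 x² + x − 12.12 = 0, giving x = 0.518 V (positive root), so V_GS = 1.3 V.
I_D = (V_DD − V_GS)/R = (12.9 − 1.3) / 22.8 = 0.509 mA.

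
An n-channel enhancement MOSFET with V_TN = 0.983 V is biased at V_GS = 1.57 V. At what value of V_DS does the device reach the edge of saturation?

The boundary between triode and saturation is V_DS = V_GS − V_TN = V_ov.
V_ov = 1.57 − 0.983 = 0.587 V.

V_DS,sat = 0.587 V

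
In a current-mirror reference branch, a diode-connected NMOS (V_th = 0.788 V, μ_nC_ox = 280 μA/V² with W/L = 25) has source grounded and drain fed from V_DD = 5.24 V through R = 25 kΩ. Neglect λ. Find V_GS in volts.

V_GS = 1.01 V

With gate tied to drain, V_GS = V_DS ≥ V_GS − V_th, so the device is in saturation.
k_n = μ_nC_ox · (W/L) = 7 mA/V².
KCL at the drain: ½ k_n (V_GS − V_th)² = (V_DD − V_GS)/R.
Let x = V_GS − 0.788. Then 87.5 x² + x − 4.452 = 0, giving x = 0.22 V (positive root), so V_GS = 1.01 V.
I_D = (V_DD − V_GS)/R = (5.24 − 1.01) / 25 = 0.169 mA.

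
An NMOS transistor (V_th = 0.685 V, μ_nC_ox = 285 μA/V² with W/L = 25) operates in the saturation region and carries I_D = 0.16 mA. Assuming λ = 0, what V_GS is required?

V_GS = 0.897 V

k_n = μ_nC_ox · (W/L) = 7.125 mA/V².
In saturation I_D = ½ k_n (V_GS − V_th)², so V_GS − V_th = √(2 I_D / k_n) = √(2 × 0.16 / 7.125) = 0.212 V.
V_GS = 0.685 + 0.212 = 0.897 V.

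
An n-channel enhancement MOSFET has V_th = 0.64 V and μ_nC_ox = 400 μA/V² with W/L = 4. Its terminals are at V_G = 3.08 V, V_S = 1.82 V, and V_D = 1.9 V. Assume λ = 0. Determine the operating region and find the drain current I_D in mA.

Triode; I_D = 0.0742 mA

V_GS = V_G − V_S = 3.08 − 1.82 = 1.26 V; V_DS = V_D − V_S = 1.9 − 1.82 = 0.08 V.
k_n = μ_nC_ox · (W/L) = 1.6 mA/V².
V_ov = V_GS − V_th = 1.26 − 0.64 = 0.62 V.
Since V_DS = 0.08 V < V_ov = 0.62 V, the device is in the triode region.
I_D = k_n [V_ov · V_DS − ½ V_DS²] = 1.6 × [0.62 × 0.08 − 0.5 × 0.08²] = 0.0742 mA.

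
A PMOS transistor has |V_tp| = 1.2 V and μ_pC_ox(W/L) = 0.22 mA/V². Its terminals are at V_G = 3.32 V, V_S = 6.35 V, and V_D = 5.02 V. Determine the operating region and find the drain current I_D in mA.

V_SG = V_S − V_G = 6.35 − 3.32 = 3.03 V; V_SD = V_S − V_D = 6.35 − 5.02 = 1.33 V.
V_ov = V_SG − |V_tp| = 3.03 − 1.2 = 1.83 V.
Since V_SD = 1.33 V < V_ov = 1.83 V, the device is in the triode region.
I_D = k_p [V_ov · V_SD − ½ V_SD²] = 0.22 × [1.83 × 1.33 − 0.5 × 1.33²] = 0.341 mA.

Triode; I_D = 0.341 mA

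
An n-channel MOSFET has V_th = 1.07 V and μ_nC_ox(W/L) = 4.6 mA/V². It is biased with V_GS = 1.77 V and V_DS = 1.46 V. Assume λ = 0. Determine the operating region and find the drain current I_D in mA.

V_ov = V_GS − V_th = 1.77 − 1.07 = 0.7 V.
Since V_DS = 1.46 V ≥ V_ov = 0.7 V, the device is in saturation.
I_D = ½ k_n V_ov² = 0.5 × 4.6 × 0.7² = 1.13 mA.

Saturation; I_D = 1.13 mA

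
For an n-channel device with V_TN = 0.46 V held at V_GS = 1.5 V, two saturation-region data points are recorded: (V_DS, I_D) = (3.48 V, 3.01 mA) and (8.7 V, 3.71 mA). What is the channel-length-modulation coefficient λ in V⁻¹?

λ = 0.0527 V⁻¹

With V_GS fixed, I_D ∝ (1 + λ V_DS) in saturation, so I_D2/I_D1 = (1 + λ V_DS2)/(1 + λ V_DS1).
3.71/3.01 = 1.233 = (1 + 8.7 λ)/(1 + 3.48 λ).
Solving: λ (I_D1 V_DS2 − I_D2 V_DS1) = I_D2 − I_D1, so λ = (3.71 − 3.01) / (3.01 × 8.7 − 3.71 × 3.48) = 0.7 / 13.3 = 0.0527 V⁻¹.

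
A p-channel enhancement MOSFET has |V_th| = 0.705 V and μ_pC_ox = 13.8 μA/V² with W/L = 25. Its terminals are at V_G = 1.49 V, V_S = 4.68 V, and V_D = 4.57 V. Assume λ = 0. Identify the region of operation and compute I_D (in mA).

Triode; I_D = 0.0922 mA

V_SG = V_S − V_G = 4.68 − 1.49 = 3.19 V; V_SD = V_S − V_D = 4.68 − 4.57 = 0.11 V.
k_p = μ_pC_ox · (W/L) = 0.345 mA/V².
V_ov = V_SG − |V_th| = 3.19 − 0.705 = 2.48 V.
Since V_SD = 0.11 V < V_ov = 2.48 V, the device is in the triode region.
I_D = k_p [V_ov · V_SD − ½ V_SD²] = 0.345 × [2.48 × 0.11 − 0.5 × 0.11²] = 0.0922 mA.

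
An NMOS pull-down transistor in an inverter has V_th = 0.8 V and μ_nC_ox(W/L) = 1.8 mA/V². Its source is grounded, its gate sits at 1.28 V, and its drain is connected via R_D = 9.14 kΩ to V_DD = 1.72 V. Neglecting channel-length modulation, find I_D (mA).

V_GS = V_G = 1.28 V, so V_ov = 1.28 − 0.8 = 0.48 V.
Assume saturation: I_D = ½ k_n V_ov² = 0.5 × 1.8 × 0.48² = 0.207 mA, giving V_DS = V_DD − I_D R_D = 1.72 − 0.207 × 9.14 = -0.175 V.
But -0.175 V < V_ov = 0.48 V, so the device is actually in triode.
In triode I_D = k_n[V_ov V_DS − ½ V_DS²] and I_D = (V_DD − V_DS)/R_D. Equating: 8.23 V_DS² − 8.897 V_DS + 1.72 = 0, giving V_DS = 0.252 V (the root below V_ov).
I_D = (1.72 − 0.252) / 9.14 = 0.161 mA.

I_D = 0.161 mA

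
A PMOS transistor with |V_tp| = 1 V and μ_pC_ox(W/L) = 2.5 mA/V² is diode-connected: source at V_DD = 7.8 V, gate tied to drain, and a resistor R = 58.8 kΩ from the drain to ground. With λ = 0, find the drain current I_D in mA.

With gate tied to drain, V_SG = V_SD ≥ V_SG − |V_tp|, so the device is in saturation.
KCL at the drain: ½ k_p (V_SG − |V_tp|)² = (V_DD − V_SG)/R.
Let x = V_SG − 1. Then 73.5 x² + x − 6.8 = 0, giving x = 0.297 V (positive root), so V_SG = 1.3 V.
I_D = (V_DD − V_SG)/R = (7.8 − 1.3) / 58.8 = 0.111 mA.

I_D = 0.111 mA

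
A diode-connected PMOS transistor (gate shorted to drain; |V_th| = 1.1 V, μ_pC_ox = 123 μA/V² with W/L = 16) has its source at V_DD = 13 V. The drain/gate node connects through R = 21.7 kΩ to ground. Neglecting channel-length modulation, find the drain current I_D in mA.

With gate tied to drain, V_SG = V_SD ≥ V_SG − |V_th|, so the device is in saturation.
k_p = μ_pC_ox · (W/L) = 1.968 mA/V².
KCL at the drain: ½ k_p (V_SG − |V_th|)² = (V_DD − V_SG)/R.
Let x = V_SG − 1.1. Then 21.4 x² + x − 11.9 = 0, giving x = 0.723 V (positive root), so V_SG = 1.82 V.
I_D = (V_DD − V_SG)/R = (13 − 1.82) / 21.7 = 0.515 mA.

I_D = 0.515 mA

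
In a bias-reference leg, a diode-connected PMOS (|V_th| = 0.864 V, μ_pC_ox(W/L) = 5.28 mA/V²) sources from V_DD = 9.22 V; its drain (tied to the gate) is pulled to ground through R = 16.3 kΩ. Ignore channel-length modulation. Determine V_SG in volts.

With gate tied to drain, V_SG = V_SD ≥ V_SG − |V_th|, so the device is in saturation.
KCL at the drain: ½ k_p (V_SG − |V_th|)² = (V_DD − V_SG)/R.
Let x = V_SG − 0.864. Then 43 x² + x − 8.356 = 0, giving x = 0.429 V (positive root), so V_SG = 1.29 V.
I_D = (V_DD − V_SG)/R = (9.22 − 1.29) / 16.3 = 0.486 mA.

V_SG = 1.29 V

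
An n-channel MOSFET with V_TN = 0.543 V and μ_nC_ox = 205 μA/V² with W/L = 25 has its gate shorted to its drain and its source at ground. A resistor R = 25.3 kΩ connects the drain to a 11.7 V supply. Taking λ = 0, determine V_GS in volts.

With gate tied to drain, V_GS = V_DS ≥ V_GS − V_TN, so the device is in saturation.
k_n = μ_nC_ox · (W/L) = 5.125 mA/V².
KCL at the drain: ½ k_n (V_GS − V_TN)² = (V_DD − V_GS)/R.
Let x = V_GS − 0.543. Then 64.8 x² + x − 11.16 = 0, giving x = 0.407 V (positive root), so V_GS = 0.95 V.
I_D = (V_DD − V_GS)/R = (11.7 − 0.95) / 25.3 = 0.425 mA.

V_GS = 0.950 V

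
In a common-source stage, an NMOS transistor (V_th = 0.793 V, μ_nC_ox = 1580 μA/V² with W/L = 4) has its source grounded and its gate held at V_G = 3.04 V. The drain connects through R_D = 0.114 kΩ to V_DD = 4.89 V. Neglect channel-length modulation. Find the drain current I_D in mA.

I_D = 16.0 mA

V_GS = V_G = 3.04 V, so V_ov = 3.04 − 0.793 = 2.25 V.
k_n = μ_nC_ox · (W/L) = 6.32 mA/V².
Assume saturation: I_D = ½ k_n V_ov² = 0.5 × 6.32 × 2.25² = 16 mA, giving V_DS = V_DD − I_D R_D = 4.89 − 16 × 0.114 = 3.07 V.
V_DS = 3.07 V ≥ V_ov = 2.25 V, confirming saturation.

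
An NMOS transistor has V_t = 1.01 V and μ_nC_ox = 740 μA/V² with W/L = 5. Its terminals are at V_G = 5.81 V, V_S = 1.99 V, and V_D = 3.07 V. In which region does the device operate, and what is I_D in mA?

Triode; I_D = 9.07 mA

V_GS = V_G − V_S = 5.81 − 1.99 = 3.82 V; V_DS = V_D − V_S = 3.07 − 1.99 = 1.08 V.
k_n = μ_nC_ox · (W/L) = 3.7 mA/V².
V_ov = V_GS − V_t = 3.82 − 1.01 = 2.81 V.
Since V_DS = 1.08 V < V_ov = 2.81 V, the device is in the triode region.
I_D = k_n [V_ov · V_DS − ½ V_DS²] = 3.7 × [2.81 × 1.08 − 0.5 × 1.08²] = 9.07 mA.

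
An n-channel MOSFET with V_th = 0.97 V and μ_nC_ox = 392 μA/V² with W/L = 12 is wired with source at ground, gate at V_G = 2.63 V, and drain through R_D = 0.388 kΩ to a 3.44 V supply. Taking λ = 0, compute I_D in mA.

V_GS = V_G = 2.63 V, so V_ov = 2.63 − 0.97 = 1.66 V.
k_n = μ_nC_ox · (W/L) = 4.704 mA/V².
Assume saturation: I_D = ½ k_n V_ov² = 0.5 × 4.704 × 1.66² = 6.48 mA, giving V_DS = V_DD − I_D R_D = 3.44 − 6.48 × 0.388 = 0.925 V.
But 0.925 V < V_ov = 1.66 V, so the device is actually in triode.
In triode I_D = k_n[V_ov V_DS − ½ V_DS²] and I_D = (V_DD − V_DS)/R_D. Equating: 0.913 V_DS² − 4.03 V_DS + 3.44 = 0, giving V_DS = 1.16 V (the root below V_ov).
I_D = (3.44 − 1.16) / 0.388 = 5.89 mA.

I_D = 5.89 mA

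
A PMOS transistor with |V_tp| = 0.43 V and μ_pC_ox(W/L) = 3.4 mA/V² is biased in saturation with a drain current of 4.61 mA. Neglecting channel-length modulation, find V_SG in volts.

In saturation I_D = ½ k_p (V_SG − |V_tp|)², so V_SG − |V_tp| = √(2 I_D / k_p) = √(2 × 4.61 / 3.4) = 1.65 V.
V_SG = 0.43 + 1.65 = 2.08 V.

V_SG = 2.08 V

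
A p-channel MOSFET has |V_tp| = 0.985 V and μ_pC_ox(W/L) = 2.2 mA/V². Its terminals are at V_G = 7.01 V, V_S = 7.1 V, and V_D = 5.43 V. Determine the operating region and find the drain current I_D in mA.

V_SG = V_S − V_G = 7.1 − 7.01 = 0.09 V; V_SD = V_S − V_D = 7.1 − 5.43 = 1.67 V.
V_SG = 0.09 V < |V_tp| = 0.985 V, so the transistor is in cutoff.

Cutoff; I_D = 0 mA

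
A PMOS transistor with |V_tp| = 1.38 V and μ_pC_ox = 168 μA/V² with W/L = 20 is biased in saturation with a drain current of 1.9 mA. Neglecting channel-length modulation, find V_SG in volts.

V_SG = 2.44 V

k_p = μ_pC_ox · (W/L) = 3.36 mA/V².
In saturation I_D = ½ k_p (V_SG − |V_tp|)², so V_SG − |V_tp| = √(2 I_D / k_p) = √(2 × 1.9 / 3.36) = 1.06 V.
V_SG = 1.38 + 1.06 = 2.44 V.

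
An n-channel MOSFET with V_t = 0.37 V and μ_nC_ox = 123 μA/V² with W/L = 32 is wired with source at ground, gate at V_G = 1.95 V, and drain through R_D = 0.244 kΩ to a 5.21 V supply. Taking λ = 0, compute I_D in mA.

V_GS = V_G = 1.95 V, so V_ov = 1.95 − 0.37 = 1.58 V.
k_n = μ_nC_ox · (W/L) = 3.936 mA/V².
Assume saturation: I_D = ½ k_n V_ov² = 0.5 × 3.936 × 1.58² = 4.91 mA, giving V_DS = V_DD − I_D R_D = 5.21 − 4.91 × 0.244 = 4.01 V.
V_DS = 4.01 V ≥ V_ov = 1.58 V, confirming saturation.

I_D = 4.91 mA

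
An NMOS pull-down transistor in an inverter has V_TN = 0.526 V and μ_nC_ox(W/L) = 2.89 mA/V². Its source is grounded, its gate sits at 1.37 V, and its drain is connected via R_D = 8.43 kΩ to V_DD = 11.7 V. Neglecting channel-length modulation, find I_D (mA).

I_D = 1.03 mA

V_GS = V_G = 1.37 V, so V_ov = 1.37 − 0.526 = 0.844 V.
Assume saturation: I_D = ½ k_n V_ov² = 0.5 × 2.89 × 0.844² = 1.03 mA, giving V_DS = V_DD − I_D R_D = 11.7 − 1.03 × 8.43 = 3.02 V.
V_DS = 3.02 V ≥ V_ov = 0.844 V, confirming saturation.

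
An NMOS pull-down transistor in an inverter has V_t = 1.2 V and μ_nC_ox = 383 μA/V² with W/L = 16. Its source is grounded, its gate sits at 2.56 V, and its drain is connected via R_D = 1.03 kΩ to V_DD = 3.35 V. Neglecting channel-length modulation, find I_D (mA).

I_D = 2.86 mA

V_GS = V_G = 2.56 V, so V_ov = 2.56 − 1.2 = 1.36 V.
k_n = μ_nC_ox · (W/L) = 6.128 mA/V².
Assume saturation: I_D = ½ k_n V_ov² = 0.5 × 6.128 × 1.36² = 5.67 mA, giving V_DS = V_DD − I_D R_D = 3.35 − 5.67 × 1.03 = -2.49 V.
But -2.49 V < V_ov = 1.36 V, so the device is actually in triode.
In triode I_D = k_n[V_ov V_DS − ½ V_DS²] and I_D = (V_DD − V_DS)/R_D. Equating: 3.16 V_DS² − 9.584 V_DS + 3.35 = 0, giving V_DS = 0.403 V (the root below V_ov).
I_D = (3.35 − 0.403) / 1.03 = 2.86 mA.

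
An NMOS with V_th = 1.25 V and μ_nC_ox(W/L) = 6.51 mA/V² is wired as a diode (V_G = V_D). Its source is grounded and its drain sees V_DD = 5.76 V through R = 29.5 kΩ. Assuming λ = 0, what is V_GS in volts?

V_GS = 1.46 V

With gate tied to drain, V_GS = V_DS ≥ V_GS − V_th, so the device is in saturation.
KCL at the drain: ½ k_n (V_GS − V_th)² = (V_DD − V_GS)/R.
Let x = V_GS − 1.25. Then 96 x² + x − 4.51 = 0, giving x = 0.212 V (positive root), so V_GS = 1.46 V.
I_D = (V_DD − V_GS)/R = (5.76 − 1.46) / 29.5 = 0.146 mA.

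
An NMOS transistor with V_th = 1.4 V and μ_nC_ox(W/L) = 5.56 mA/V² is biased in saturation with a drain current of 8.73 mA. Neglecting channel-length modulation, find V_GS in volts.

In saturation I_D = ½ k_n (V_GS − V_th)², so V_GS − V_th = √(2 I_D / k_n) = √(2 × 8.73 / 5.56) = 1.77 V.
V_GS = 1.4 + 1.77 = 3.17 V.

V_GS = 3.17 V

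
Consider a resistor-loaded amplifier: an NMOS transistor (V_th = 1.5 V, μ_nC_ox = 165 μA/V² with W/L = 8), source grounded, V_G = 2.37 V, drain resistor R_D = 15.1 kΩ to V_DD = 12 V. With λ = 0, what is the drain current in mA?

V_GS = V_G = 2.37 V, so V_ov = 2.37 − 1.5 = 0.87 V.
k_n = μ_nC_ox · (W/L) = 1.32 mA/V².
Assume saturation: I_D = ½ k_n V_ov² = 0.5 × 1.32 × 0.87² = 0.5 mA, giving V_DS = V_DD − I_D R_D = 12 − 0.5 × 15.1 = 4.46 V.
V_DS = 4.46 V ≥ V_ov = 0.87 V, confirming saturation.

I_D = 0.500 mA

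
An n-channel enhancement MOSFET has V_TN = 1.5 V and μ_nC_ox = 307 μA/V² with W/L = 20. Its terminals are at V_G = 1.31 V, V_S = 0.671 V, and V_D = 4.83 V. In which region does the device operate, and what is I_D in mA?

V_GS = V_G − V_S = 1.31 − 0.671 = 0.639 V; V_DS = V_D − V_S = 4.83 − 0.671 = 4.16 V.
V_GS = 0.639 V < V_TN = 1.5 V, so the transistor is in cutoff.

Cutoff; I_D = 0 mA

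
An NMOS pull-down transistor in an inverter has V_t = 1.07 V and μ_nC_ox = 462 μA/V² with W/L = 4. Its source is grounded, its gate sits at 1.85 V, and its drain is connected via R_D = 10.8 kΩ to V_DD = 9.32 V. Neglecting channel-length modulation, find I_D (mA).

V_GS = V_G = 1.85 V, so V_ov = 1.85 − 1.07 = 0.78 V.
k_n = μ_nC_ox · (W/L) = 1.848 mA/V².
Assume saturation: I_D = ½ k_n V_ov² = 0.5 × 1.848 × 0.78² = 0.562 mA, giving V_DS = V_DD − I_D R_D = 9.32 − 0.562 × 10.8 = 3.25 V.
V_DS = 3.25 V ≥ V_ov = 0.78 V, confirming saturation.

I_D = 0.562 mA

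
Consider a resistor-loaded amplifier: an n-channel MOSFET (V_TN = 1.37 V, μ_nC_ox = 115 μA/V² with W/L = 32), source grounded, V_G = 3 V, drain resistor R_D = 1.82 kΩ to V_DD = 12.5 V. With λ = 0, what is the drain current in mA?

I_D = 4.89 mA

V_GS = V_G = 3 V, so V_ov = 3 − 1.37 = 1.63 V.
k_n = μ_nC_ox · (W/L) = 3.68 mA/V².
Assume saturation: I_D = ½ k_n V_ov² = 0.5 × 3.68 × 1.63² = 4.89 mA, giving V_DS = V_DD − I_D R_D = 12.5 − 4.89 × 1.82 = 3.6 V.
V_DS = 3.6 V ≥ V_ov = 1.63 V, confirming saturation.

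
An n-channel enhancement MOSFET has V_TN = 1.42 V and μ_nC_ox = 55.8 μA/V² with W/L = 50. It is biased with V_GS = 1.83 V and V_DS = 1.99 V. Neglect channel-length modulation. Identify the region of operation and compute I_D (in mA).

k_n = μ_nC_ox · (W/L) = 2.79 mA/V².
V_ov = V_GS − V_TN = 1.83 − 1.42 = 0.41 V.
Since V_DS = 1.99 V ≥ V_ov = 0.41 V, the device is in saturation.
I_D = ½ k_n V_ov² = 0.5 × 2.79 × 0.41² = 0.234 mA.

Saturation; I_D = 0.234 mA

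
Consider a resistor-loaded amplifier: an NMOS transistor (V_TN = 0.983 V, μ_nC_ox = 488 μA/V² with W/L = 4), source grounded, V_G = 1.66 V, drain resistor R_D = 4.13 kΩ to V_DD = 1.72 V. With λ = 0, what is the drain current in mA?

I_D = 0.335 mA

V_GS = V_G = 1.66 V, so V_ov = 1.66 − 0.983 = 0.677 V.
k_n = μ_nC_ox · (W/L) = 1.952 mA/V².
Assume saturation: I_D = ½ k_n V_ov² = 0.5 × 1.952 × 0.677² = 0.447 mA, giving V_DS = V_DD − I_D R_D = 1.72 − 0.447 × 4.13 = -0.127 V.
But -0.127 V < V_ov = 0.677 V, so the device is actually in triode.
In triode I_D = k_n[V_ov V_DS − ½ V_DS²] and I_D = (V_DD − V_DS)/R_D. Equating: 4.03 V_DS² − 6.458 V_DS + 1.72 = 0, giving V_DS = 0.337 V (the root below V_ov).
I_D = (1.72 − 0.337) / 4.13 = 0.335 mA.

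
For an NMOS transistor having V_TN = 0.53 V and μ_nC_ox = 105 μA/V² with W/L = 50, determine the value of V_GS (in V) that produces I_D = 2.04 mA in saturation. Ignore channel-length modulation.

V_GS = 1.41 V

k_n = μ_nC_ox · (W/L) = 5.25 mA/V².
In saturation I_D = ½ k_n (V_GS − V_TN)², so V_GS − V_TN = √(2 I_D / k_n) = √(2 × 2.04 / 5.25) = 0.882 V.
V_GS = 0.53 + 0.882 = 1.41 V.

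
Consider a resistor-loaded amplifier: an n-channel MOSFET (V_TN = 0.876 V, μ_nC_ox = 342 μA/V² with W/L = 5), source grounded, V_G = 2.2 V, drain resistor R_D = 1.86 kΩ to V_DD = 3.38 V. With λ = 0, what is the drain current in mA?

I_D = 1.34 mA

V_GS = V_G = 2.2 V, so V_ov = 2.2 − 0.876 = 1.32 V.
k_n = μ_nC_ox · (W/L) = 1.71 mA/V².
Assume saturation: I_D = ½ k_n V_ov² = 0.5 × 1.71 × 1.32² = 1.5 mA, giving V_DS = V_DD − I_D R_D = 3.38 − 1.5 × 1.86 = 0.592 V.
But 0.592 V < V_ov = 1.32 V, so the device is actually in triode.
In triode I_D = k_n[V_ov V_DS − ½ V_DS²] and I_D = (V_DD − V_DS)/R_D. Equating: 1.59 V_DS² − 5.211 V_DS + 3.38 = 0, giving V_DS = 0.891 V (the root below V_ov).
I_D = (3.38 − 0.891) / 1.86 = 1.34 mA.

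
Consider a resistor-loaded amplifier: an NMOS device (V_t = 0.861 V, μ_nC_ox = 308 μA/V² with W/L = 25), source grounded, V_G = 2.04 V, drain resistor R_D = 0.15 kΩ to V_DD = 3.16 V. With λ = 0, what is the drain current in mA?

V_GS = V_G = 2.04 V, so V_ov = 2.04 − 0.861 = 1.18 V.
k_n = μ_nC_ox · (W/L) = 7.7 mA/V².
Assume saturation: I_D = ½ k_n V_ov² = 0.5 × 7.7 × 1.18² = 5.35 mA, giving V_DS = V_DD − I_D R_D = 3.16 − 5.35 × 0.15 = 2.36 V.
V_DS = 2.36 V ≥ V_ov = 1.18 V, confirming saturation.

I_D = 5.35 mA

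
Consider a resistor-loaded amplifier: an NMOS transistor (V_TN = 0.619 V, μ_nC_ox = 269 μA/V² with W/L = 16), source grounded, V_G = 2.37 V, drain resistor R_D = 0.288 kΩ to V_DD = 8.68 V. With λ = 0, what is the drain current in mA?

I_D = 6.60 mA

V_GS = V_G = 2.37 V, so V_ov = 2.37 − 0.619 = 1.75 V.
k_n = μ_nC_ox · (W/L) = 4.304 mA/V².
Assume saturation: I_D = ½ k_n V_ov² = 0.5 × 4.304 × 1.75² = 6.6 mA, giving V_DS = V_DD − I_D R_D = 8.68 − 6.6 × 0.288 = 6.78 V.
V_DS = 6.78 V ≥ V_ov = 1.75 V, confirming saturation.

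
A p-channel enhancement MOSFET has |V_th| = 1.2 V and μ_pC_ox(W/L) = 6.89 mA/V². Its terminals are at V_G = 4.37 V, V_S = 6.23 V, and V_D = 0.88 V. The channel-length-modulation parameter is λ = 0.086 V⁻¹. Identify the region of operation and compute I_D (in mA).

Saturation; I_D = 2.19 mA

V_SG = V_S − V_G = 6.23 − 4.37 = 1.86 V; V_SD = V_S − V_D = 6.23 − 0.88 = 5.35 V.
V_ov = V_SG − |V_th| = 1.86 − 1.2 = 0.66 V.
Since V_SD = 5.35 V ≥ V_ov = 0.66 V, the device is in saturation.
I_D = ½ k_p V_ov² (1 + λ V_SD) = 0.5 × 6.89 × 0.66² × (1 + 0.086 × 5.35) = 2.19 mA.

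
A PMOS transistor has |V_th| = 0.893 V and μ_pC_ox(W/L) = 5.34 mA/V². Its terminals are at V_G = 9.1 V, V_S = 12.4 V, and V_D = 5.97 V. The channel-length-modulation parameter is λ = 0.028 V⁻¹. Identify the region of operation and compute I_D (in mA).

V_SG = V_S − V_G = 12.4 − 9.1 = 3.3 V; V_SD = V_S − V_D = 12.4 − 5.97 = 6.43 V.
V_ov = V_SG − |V_th| = 3.3 − 0.893 = 2.41 V.
Since V_SD = 6.43 V ≥ V_ov = 2.41 V, the device is in saturation.
I_D = ½ k_p V_ov² (1 + λ V_SD) = 0.5 × 5.34 × 2.41² × (1 + 0.028 × 6.43) = 18.3 mA.

Saturation; I_D = 18.3 mA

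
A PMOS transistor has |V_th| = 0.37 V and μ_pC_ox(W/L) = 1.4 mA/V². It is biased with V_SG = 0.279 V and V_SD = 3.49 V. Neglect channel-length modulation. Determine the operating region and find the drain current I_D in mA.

V_SG = 0.279 V < |V_th| = 0.37 V, so the transistor is in cutoff.

Cutoff; I_D = 0 mA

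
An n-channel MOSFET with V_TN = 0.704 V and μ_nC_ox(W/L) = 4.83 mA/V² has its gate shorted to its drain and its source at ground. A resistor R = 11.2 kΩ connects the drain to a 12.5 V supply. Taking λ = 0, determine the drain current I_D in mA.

I_D = 0.996 mA

With gate tied to drain, V_GS = V_DS ≥ V_GS − V_TN, so the device is in saturation.
KCL at the drain: ½ k_n (V_GS − V_TN)² = (V_DD − V_GS)/R.
Let x = V_GS − 0.704. Then 27 x² + x − 11.8 = 0, giving x = 0.642 V (positive root), so V_GS = 1.35 V.
I_D = (V_DD − V_GS)/R = (12.5 − 1.35) / 11.2 = 0.996 mA.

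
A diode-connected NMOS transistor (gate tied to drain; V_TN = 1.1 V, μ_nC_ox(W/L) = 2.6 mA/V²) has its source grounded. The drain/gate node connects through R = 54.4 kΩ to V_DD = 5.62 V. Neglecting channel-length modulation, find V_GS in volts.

With gate tied to drain, V_GS = V_DS ≥ V_GS − V_TN, so the device is in saturation.
KCL at the drain: ½ k_n (V_GS − V_TN)² = (V_DD − V_GS)/R.
Let x = V_GS − 1.1. Then 70.7 x² + x − 4.52 = 0, giving x = 0.246 V (positive root), so V_GS = 1.35 V.
I_D = (V_DD − V_GS)/R = (5.62 − 1.35) / 54.4 = 0.0786 mA.

V_GS = 1.35 V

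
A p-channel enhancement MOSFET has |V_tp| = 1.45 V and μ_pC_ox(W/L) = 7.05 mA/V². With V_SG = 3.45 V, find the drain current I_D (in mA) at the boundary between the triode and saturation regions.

I_D = 14.1 mA

At the boundary V_SD = V_ov = V_SG − |V_tp| = 3.45 − 1.45 = 2 V.
I_D = ½ k_p V_ov² = 0.5 × 7.05 × 2² = 14.1 mA.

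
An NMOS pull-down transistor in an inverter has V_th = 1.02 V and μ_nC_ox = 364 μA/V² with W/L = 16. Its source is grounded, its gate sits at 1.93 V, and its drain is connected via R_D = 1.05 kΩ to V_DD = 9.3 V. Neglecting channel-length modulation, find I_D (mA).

V_GS = V_G = 1.93 V, so V_ov = 1.93 − 1.02 = 0.91 V.
k_n = μ_nC_ox · (W/L) = 5.824 mA/V².
Assume saturation: I_D = ½ k_n V_ov² = 0.5 × 5.824 × 0.91² = 2.41 mA, giving V_DS = V_DD − I_D R_D = 9.3 − 2.41 × 1.05 = 6.77 V.
V_DS = 6.77 V ≥ V_ov = 0.91 V, confirming saturation.

I_D = 2.41 mA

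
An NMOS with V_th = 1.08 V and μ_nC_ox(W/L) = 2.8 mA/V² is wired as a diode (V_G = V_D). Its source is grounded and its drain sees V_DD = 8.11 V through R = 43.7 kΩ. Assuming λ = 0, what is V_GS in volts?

With gate tied to drain, V_GS = V_DS ≥ V_GS − V_th, so the device is in saturation.
KCL at the drain: ½ k_n (V_GS − V_th)² = (V_DD − V_GS)/R.
Let x = V_GS − 1.08. Then 61.2 x² + x − 7.03 = 0, giving x = 0.331 V (positive root), so V_GS = 1.41 V.
I_D = (V_DD − V_GS)/R = (8.11 − 1.41) / 43.7 = 0.153 mA.

V_GS = 1.41 V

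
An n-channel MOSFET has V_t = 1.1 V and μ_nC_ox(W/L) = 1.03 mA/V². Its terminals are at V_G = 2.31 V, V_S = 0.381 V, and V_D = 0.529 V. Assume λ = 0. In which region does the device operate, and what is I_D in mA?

V_GS = V_G − V_S = 2.31 − 0.381 = 1.93 V; V_DS = V_D − V_S = 0.529 − 0.381 = 0.148 V.
V_ov = V_GS − V_t = 1.93 − 1.1 = 0.829 V.
Since V_DS = 0.148 V < V_ov = 0.829 V, the device is in the triode region.
I_D = k_n [V_ov · V_DS − ½ V_DS²] = 1.03 × [0.829 × 0.148 − 0.5 × 0.148²] = 0.115 mA.

Triode; I_D = 0.115 mA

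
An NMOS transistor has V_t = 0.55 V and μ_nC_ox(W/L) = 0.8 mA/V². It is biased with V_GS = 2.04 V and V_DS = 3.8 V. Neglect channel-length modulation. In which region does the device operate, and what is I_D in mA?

Saturation; I_D = 0.888 mA

V_ov = V_GS − V_t = 2.04 − 0.55 = 1.49 V.
Since V_DS = 3.8 V ≥ V_ov = 1.49 V, the device is in saturation.
I_D = ½ k_n V_ov² = 0.5 × 0.8 × 1.49² = 0.888 mA.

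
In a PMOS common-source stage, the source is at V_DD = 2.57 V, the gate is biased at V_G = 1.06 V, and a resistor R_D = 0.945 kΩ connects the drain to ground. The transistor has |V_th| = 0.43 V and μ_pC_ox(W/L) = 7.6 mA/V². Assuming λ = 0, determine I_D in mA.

V_SG = V_DD − V_G = 2.57 − 1.06 = 1.51 V, so V_ov = 1.51 − 0.43 = 1.08 V.
Assume saturation: I_D = ½ k_p V_ov² = 0.5 × 7.6 × 1.08² = 4.43 mA, giving V_SD = V_DD − I_D R_D = 2.57 − 4.43 × 0.945 = -1.62 V.
But -1.62 V < V_ov = 1.08 V, so the device is actually in triode.
In triode I_D = k_p[V_ov V_SD − ½ V_SD²] and I_D = (V_DD − V_SD)/R_D. Equating: 3.59 V_SD² − 8.757 V_SD + 2.57 = 0, giving V_SD = 0.341 V (the root below V_ov).
I_D = (2.57 − 0.341) / 0.945 = 2.36 mA.

I_D = 2.36 mA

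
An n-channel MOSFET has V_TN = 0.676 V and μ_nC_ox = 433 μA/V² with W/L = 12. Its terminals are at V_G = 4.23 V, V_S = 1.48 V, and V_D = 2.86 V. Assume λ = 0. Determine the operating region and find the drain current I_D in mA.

V_GS = V_G − V_S = 4.23 − 1.48 = 2.75 V; V_DS = V_D − V_S = 2.86 − 1.48 = 1.38 V.
k_n = μ_nC_ox · (W/L) = 5.196 mA/V².
V_ov = V_GS − V_TN = 2.75 − 0.676 = 2.07 V.
Since V_DS = 1.38 V < V_ov = 2.07 V, the device is in the triode region.
I_D = k_n [V_ov · V_DS − ½ V_DS²] = 5.196 × [2.07 × 1.38 − 0.5 × 1.38²] = 9.92 mA.

Triode; I_D = 9.92 mA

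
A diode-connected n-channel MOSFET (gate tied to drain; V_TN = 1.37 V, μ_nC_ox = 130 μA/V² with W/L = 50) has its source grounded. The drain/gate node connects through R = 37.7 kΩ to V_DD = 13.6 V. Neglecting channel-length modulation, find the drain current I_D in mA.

I_D = 0.316 mA

With gate tied to drain, V_GS = V_DS ≥ V_GS − V_TN, so the device is in saturation.
k_n = μ_nC_ox · (W/L) = 6.5 mA/V².
KCL at the drain: ½ k_n (V_GS − V_TN)² = (V_DD − V_GS)/R.
Let x = V_GS − 1.37. Then 123 x² + x − 12.23 = 0, giving x = 0.312 V (positive root), so V_GS = 1.68 V.
I_D = (V_DD − V_GS)/R = (13.6 − 1.68) / 37.7 = 0.316 mA.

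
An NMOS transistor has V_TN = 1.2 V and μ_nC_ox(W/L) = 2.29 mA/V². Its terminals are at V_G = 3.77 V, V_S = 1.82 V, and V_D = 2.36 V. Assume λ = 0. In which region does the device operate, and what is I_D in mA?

V_GS = V_G − V_S = 3.77 − 1.82 = 1.95 V; V_DS = V_D − V_S = 2.36 − 1.82 = 0.54 V.
V_ov = V_GS − V_TN = 1.95 − 1.2 = 0.75 V.
Since V_DS = 0.54 V < V_ov = 0.75 V, the device is in the triode region.
I_D = k_n [V_ov · V_DS − ½ V_DS²] = 2.29 × [0.75 × 0.54 − 0.5 × 0.54²] = 0.594 mA.

Triode; I_D = 0.594 mA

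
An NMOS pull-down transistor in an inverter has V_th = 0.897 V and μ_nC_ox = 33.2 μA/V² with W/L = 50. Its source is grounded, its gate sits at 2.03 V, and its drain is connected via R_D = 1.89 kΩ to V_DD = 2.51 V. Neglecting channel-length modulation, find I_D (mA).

I_D = 0.937 mA

V_GS = V_G = 2.03 V, so V_ov = 2.03 − 0.897 = 1.13 V.
k_n = μ_nC_ox · (W/L) = 1.66 mA/V².
Assume saturation: I_D = ½ k_n V_ov² = 0.5 × 1.66 × 1.13² = 1.07 mA, giving V_DS = V_DD − I_D R_D = 2.51 − 1.07 × 1.89 = 0.496 V.
But 0.496 V < V_ov = 1.13 V, so the device is actually in triode.
In triode I_D = k_n[V_ov V_DS − ½ V_DS²] and I_D = (V_DD − V_DS)/R_D. Equating: 1.57 V_DS² − 4.555 V_DS + 2.51 = 0, giving V_DS = 0.739 V (the root below V_ov).
I_D = (2.51 − 0.739) / 1.89 = 0.937 mA.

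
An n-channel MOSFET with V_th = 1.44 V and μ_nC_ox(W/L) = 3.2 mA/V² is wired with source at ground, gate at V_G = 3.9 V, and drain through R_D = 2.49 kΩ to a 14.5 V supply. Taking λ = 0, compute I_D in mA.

V_GS = V_G = 3.9 V, so V_ov = 3.9 − 1.44 = 2.46 V.
Assume saturation: I_D = ½ k_n V_ov² = 0.5 × 3.2 × 2.46² = 9.68 mA, giving V_DS = V_DD − I_D R_D = 14.5 − 9.68 × 2.49 = -9.61 V.
But -9.61 V < V_ov = 2.46 V, so the device is actually in triode.
In triode I_D = k_n[V_ov V_DS − ½ V_DS²] and I_D = (V_DD − V_DS)/R_D. Equating: 3.98 V_DS² − 20.6 V_DS + 14.5 = 0, giving V_DS = 0.84 V (the root below V_ov).
I_D = (14.5 − 0.84) / 2.49 = 5.49 mA.

I_D = 5.49 mA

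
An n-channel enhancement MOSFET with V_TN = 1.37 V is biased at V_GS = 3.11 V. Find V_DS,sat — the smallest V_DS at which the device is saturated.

The boundary between triode and saturation is V_DS = V_GS − V_TN = V_ov.
V_ov = 3.11 − 1.37 = 1.74 V.

V_DS,sat = 1.74 V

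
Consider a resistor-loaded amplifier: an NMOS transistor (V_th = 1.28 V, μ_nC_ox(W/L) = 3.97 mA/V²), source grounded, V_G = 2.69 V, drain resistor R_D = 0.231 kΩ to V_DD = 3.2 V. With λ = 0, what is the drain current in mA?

I_D = 3.95 mA

V_GS = V_G = 2.69 V, so V_ov = 2.69 − 1.28 = 1.41 V.
Assume saturation: I_D = ½ k_n V_ov² = 0.5 × 3.97 × 1.41² = 3.95 mA, giving V_DS = V_DD − I_D R_D = 3.2 − 3.95 × 0.231 = 2.29 V.
V_DS = 2.29 V ≥ V_ov = 1.41 V, confirming saturation.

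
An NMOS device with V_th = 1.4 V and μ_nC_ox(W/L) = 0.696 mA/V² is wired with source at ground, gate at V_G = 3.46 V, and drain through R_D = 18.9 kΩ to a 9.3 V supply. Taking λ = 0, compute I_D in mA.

I_D = 0.473 mA

V_GS = V_G = 3.46 V, so V_ov = 3.46 − 1.4 = 2.06 V.
Assume saturation: I_D = ½ k_n V_ov² = 0.5 × 0.696 × 2.06² = 1.48 mA, giving V_DS = V_DD − I_D R_D = 9.3 − 1.48 × 18.9 = -18.6 V.
But -18.6 V < V_ov = 2.06 V, so the device is actually in triode.
In triode I_D = k_n[V_ov V_DS − ½ V_DS²] and I_D = (V_DD − V_DS)/R_D. Equating: 6.58 V_DS² − 28.1 V_DS + 9.3 = 0, giving V_DS = 0.362 V (the root below V_ov).
I_D = (9.3 − 0.362) / 18.9 = 0.473 mA.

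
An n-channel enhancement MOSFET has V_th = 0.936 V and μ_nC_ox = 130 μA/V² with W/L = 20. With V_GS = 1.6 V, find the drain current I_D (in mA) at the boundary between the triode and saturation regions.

I_D = 0.573 mA

At the boundary V_DS = V_ov = V_GS − V_th = 1.6 − 0.936 = 0.664 V.
k_n = μ_nC_ox · (W/L) = 2.6 mA/V².
I_D = ½ k_n V_ov² = 0.5 × 2.6 × 0.664² = 0.573 mA.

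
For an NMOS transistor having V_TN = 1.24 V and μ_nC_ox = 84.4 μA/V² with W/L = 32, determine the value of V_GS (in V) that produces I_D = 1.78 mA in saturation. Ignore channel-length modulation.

k_n = μ_nC_ox · (W/L) = 2.701 mA/V².
In saturation I_D = ½ k_n (V_GS − V_TN)², so V_GS − V_TN = √(2 I_D / k_n) = √(2 × 1.78 / 2.701) = 1.15 V.
V_GS = 1.24 + 1.15 = 2.39 V.

V_GS = 2.39 V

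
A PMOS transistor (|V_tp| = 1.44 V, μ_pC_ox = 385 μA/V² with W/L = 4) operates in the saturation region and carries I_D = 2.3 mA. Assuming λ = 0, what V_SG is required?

k_p = μ_pC_ox · (W/L) = 1.54 mA/V².
In saturation I_D = ½ k_p (V_SG − |V_tp|)², so V_SG − |V_tp| = √(2 I_D / k_p) = √(2 × 2.3 / 1.54) = 1.73 V.
V_SG = 1.44 + 1.73 = 3.17 V.

V_SG = 3.17 V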